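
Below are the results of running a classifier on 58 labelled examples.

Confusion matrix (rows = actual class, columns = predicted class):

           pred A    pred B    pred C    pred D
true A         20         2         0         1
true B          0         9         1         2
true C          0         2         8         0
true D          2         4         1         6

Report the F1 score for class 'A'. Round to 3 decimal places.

F1 score = 2·TP/(2·TP+FP+FN).
A: TP=20, FP=0+0+2=2, FN=2+0+1=3 → 40/45 = 0.8889

0.889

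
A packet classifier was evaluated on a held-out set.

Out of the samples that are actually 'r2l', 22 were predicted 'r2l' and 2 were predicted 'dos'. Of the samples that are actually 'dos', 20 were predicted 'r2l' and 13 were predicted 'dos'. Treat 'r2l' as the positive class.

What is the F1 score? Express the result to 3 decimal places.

0.667

Precision = TP/(TP+FP) = 22/42 = 0.5238
Recall = TP/(TP+FN) = 22/24 = 0.9167
F1 = 2·TP/(2·TP+FP+FN) = 44/66 = 0.667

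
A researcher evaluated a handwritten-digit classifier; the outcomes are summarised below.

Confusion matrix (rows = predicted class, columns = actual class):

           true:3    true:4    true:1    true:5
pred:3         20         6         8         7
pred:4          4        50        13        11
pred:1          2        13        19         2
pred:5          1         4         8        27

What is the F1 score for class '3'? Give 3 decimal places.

Take TP from the diagonal, FP from the rest of the '3' prediction marginal, FN from the rest of the '3' actual marginal.
F1 score = 2·TP/(2·TP+FP+FN).
3: TP=20, FP=6+8+7=21, FN=4+2+1=7 → 40/68 = 0.5882

0.588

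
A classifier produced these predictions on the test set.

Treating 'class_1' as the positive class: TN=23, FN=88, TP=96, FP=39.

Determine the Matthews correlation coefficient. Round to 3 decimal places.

MCC = (TP·TN − FP·FN) / √((TP+FP)(TP+FN)(TN+FP)(TN+FN))
Numerator = 96·23 − 39·88 = -1224
Denominator = √(135·184·62·111) = √170948880 = 13074.7421
MCC = -1224 / 13074.7421 = -0.094

-0.094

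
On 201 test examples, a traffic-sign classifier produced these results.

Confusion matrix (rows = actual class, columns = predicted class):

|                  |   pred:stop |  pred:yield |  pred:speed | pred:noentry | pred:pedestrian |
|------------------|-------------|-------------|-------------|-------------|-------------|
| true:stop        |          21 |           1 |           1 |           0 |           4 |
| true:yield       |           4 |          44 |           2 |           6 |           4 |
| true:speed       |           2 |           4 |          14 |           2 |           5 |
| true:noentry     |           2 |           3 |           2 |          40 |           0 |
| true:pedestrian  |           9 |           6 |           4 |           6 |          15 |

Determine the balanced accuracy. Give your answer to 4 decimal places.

0.6511

Balanced accuracy = mean of per-class recall.
  stop: recall = 21/27 = 0.77778
  yield: recall = 44/60 = 0.73333
  speed: recall = 14/27 = 0.51852
  noentry: recall = 40/47 = 0.85106
  pedestrian: recall = 15/40 = 0.37500
Mean = (0.77778 + 0.73333 + 0.51852 + 0.85106 + 0.37500) / 5 = 0.6511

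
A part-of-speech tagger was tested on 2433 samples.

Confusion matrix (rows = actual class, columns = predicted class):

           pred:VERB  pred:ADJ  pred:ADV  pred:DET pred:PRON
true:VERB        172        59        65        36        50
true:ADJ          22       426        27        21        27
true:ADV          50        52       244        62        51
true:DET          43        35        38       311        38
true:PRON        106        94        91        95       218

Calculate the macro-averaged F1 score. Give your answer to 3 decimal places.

Per-class F1 score (2·TP/(2·TP+FP+FN)):
  VERB: TP=172, FP=22+50+43+106=221, FN=59+65+36+50=210 → 344/775 = 0.4439
  ADJ: TP=426, FP=59+52+35+94=240, FN=22+27+21+27=97 → 852/1189 = 0.7166
  ADV: TP=244, FP=65+27+38+91=221, FN=50+52+62+51=215 → 488/924 = 0.5281
  DET: TP=311, FP=36+21+62+95=214, FN=43+35+38+38=154 → 622/990 = 0.6283
  PRON: TP=218, FP=50+27+51+38=166, FN=106+94+91+95=386 → 436/988 = 0.4413
Macro-F1 score = mean = (0.4439 + 0.7166 + 0.5281 + 0.6283 + 0.4413) / 5 = 0.552

0.552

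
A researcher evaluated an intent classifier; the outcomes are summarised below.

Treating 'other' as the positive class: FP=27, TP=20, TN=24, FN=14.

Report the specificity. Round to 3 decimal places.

0.471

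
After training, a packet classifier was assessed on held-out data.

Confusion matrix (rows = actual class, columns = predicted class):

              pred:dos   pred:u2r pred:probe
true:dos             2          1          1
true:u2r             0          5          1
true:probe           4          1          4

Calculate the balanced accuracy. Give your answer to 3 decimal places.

0.593

Balanced accuracy = mean of per-class recall.
  dos: recall = 2/4 = 0.5000
  u2r: recall = 5/6 = 0.8333
  probe: recall = 4/9 = 0.4444
Mean = (0.5000 + 0.8333 + 0.4444) / 3 = 0.593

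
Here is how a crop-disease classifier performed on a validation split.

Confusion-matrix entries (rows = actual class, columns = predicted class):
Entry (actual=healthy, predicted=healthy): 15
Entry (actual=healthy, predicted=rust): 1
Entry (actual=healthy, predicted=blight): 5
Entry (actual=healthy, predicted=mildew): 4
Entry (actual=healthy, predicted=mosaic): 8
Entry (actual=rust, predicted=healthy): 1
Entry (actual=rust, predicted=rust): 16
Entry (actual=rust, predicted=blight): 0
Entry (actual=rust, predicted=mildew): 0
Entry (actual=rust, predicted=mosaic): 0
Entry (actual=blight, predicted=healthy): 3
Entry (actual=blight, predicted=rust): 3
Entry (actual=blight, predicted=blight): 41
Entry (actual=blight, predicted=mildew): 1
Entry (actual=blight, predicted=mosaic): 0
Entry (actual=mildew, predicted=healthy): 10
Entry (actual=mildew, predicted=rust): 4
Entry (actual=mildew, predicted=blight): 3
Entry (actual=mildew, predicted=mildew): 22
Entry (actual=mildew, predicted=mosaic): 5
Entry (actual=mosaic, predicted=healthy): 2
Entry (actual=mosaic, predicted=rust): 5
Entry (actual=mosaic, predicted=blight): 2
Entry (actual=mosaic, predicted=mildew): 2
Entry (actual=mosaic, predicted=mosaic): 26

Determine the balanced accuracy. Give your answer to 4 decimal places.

0.6905

Balanced accuracy = mean of per-class recall.
  healthy: recall = 15/33 = 0.45455
  rust: recall = 16/17 = 0.94118
  blight: recall = 41/48 = 0.85417
  mildew: recall = 22/44 = 0.50000
  mosaic: recall = 26/37 = 0.70270
Mean = (0.45455 + 0.94118 + 0.85417 + 0.50000 + 0.70270) / 5 = 0.6905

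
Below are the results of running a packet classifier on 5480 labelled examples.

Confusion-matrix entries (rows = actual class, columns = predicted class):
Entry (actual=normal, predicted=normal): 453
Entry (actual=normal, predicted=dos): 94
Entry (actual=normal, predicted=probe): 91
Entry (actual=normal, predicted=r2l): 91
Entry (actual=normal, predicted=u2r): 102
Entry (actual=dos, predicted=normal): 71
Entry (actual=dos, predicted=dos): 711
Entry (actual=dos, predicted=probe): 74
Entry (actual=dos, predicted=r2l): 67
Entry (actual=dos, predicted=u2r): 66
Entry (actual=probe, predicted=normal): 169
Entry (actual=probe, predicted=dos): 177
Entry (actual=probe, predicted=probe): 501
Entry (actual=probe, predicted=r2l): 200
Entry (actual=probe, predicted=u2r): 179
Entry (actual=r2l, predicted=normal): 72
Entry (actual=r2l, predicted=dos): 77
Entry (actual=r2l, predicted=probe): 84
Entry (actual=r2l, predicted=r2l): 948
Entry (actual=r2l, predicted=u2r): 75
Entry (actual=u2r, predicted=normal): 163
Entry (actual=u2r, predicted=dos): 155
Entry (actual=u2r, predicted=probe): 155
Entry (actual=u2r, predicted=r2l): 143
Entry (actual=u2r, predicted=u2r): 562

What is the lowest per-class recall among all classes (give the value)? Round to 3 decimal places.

Per-class recall (TP/(TP+FN)):
  normal: TP=453, FN=94+91+91+102=378 → 453/831 = 0.5451
  dos: TP=711, FN=71+74+67+66=278 → 711/989 = 0.7189
  probe: TP=501, FN=169+177+200+179=725 → 501/1226 = 0.4086
  r2l: TP=948, FN=72+77+84+75=308 → 948/1256 = 0.7548
  u2r: TP=562, FN=163+155+155+143=616 → 562/1178 = 0.4771
Lowest is class 'probe' with recall = 0.409.

0.409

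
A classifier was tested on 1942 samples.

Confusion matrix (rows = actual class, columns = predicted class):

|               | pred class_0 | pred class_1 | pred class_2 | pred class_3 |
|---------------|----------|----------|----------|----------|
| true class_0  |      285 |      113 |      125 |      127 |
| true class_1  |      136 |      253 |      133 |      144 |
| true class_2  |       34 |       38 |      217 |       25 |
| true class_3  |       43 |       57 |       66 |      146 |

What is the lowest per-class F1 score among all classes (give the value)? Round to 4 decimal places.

0.3873

Per-class F1 score (2·TP/(2·TP+FP+FN)):
  class_0: TP=285, FP=136+34+43=213, FN=113+125+127=365 → 570/1148 = 0.49652
  class_1: TP=253, FP=113+38+57=208, FN=136+133+144=413 → 506/1127 = 0.44898
  class_2: TP=217, FP=125+133+66=324, FN=34+38+25=97 → 434/855 = 0.50760
  class_3: TP=146, FP=127+144+25=296, FN=43+57+66=166 → 292/754 = 0.38727
Lowest is class 'class_3' with F1 score = 0.3873.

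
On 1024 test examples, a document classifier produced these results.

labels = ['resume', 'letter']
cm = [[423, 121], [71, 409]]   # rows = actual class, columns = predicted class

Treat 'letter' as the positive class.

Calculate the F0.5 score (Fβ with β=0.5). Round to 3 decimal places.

0.787

Fβ = (1+β²)·TP / ((1+β²)·TP + β²·FN + FP), with β²=1/4
= 1.25·409 / (1.25·409 + 0.25·71 + 121) = 0.787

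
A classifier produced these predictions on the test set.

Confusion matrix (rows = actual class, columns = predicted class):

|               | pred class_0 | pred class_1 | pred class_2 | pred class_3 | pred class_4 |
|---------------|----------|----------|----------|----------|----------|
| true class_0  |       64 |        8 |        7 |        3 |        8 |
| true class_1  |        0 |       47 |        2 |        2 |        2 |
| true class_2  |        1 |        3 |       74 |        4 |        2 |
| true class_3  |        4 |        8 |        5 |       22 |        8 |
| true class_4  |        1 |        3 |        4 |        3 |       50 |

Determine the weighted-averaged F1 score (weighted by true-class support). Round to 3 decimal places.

0.763

Per-class F1 score (2·TP/(2·TP+FP+FN)):
  class_0: TP=64, FP=0+1+4+1=6, FN=8+7+3+8=26 → 128/160 = 0.8000
  class_1: TP=47, FP=8+3+8+3=22, FN=0+2+2+2=6 → 94/122 = 0.7705
  class_2: TP=74, FP=7+2+5+4=18, FN=1+3+4+2=10 → 148/176 = 0.8409
  class_3: TP=22, FP=3+2+4+3=12, FN=4+8+5+8=25 → 44/81 = 0.5432
  class_4: TP=50, FP=8+2+2+8=20, FN=1+3+4+3=11 → 100/131 = 0.7634
Weighted-F1 score = Σ (supportᵢ/N)·F1 scoreᵢ with N=335: (90/335)·0.8000 + (53/335)·0.7705 + (84/335)·0.8409 + (47/335)·0.5432 + (61/335)·0.7634 = 0.763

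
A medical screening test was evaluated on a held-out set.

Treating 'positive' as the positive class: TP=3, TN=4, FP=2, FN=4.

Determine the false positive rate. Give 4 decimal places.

FPR = FP/(FP+TN) = 2/(2+4) = 0.3333

0.3333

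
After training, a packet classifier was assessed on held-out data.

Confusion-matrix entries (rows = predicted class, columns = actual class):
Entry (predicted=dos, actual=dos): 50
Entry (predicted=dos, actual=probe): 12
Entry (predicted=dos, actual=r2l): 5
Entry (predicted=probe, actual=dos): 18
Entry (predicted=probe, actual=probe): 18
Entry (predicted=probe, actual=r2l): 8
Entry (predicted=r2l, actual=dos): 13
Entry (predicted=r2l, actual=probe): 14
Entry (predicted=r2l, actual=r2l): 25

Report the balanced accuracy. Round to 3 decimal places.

0.561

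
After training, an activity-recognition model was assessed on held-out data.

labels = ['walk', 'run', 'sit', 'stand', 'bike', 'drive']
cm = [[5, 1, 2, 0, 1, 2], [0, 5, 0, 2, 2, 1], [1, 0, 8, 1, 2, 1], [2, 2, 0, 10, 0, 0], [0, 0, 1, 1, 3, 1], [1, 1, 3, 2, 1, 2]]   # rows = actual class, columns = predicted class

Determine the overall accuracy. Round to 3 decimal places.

0.516

Accuracy = trace / total = (5+5+8+10+3+2=33) / 64 = 33/64 = 0.516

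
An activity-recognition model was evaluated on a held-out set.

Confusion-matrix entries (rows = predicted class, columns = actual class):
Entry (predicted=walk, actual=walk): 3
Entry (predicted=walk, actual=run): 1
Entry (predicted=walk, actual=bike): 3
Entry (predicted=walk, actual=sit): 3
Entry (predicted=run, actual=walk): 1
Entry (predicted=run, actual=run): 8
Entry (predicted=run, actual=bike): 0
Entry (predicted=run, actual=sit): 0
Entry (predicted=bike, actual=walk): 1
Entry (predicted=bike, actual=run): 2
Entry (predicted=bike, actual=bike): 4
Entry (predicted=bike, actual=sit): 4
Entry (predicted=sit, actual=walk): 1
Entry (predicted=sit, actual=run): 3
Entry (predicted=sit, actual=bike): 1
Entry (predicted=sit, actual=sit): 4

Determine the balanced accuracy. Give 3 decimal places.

0.484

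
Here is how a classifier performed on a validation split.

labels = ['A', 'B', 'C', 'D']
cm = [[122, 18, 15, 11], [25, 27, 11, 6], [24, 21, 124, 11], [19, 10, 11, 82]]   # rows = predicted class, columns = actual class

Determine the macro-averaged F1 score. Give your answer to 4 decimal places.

Per-class F1 score (2·TP/(2·TP+FP+FN)):
  A: TP=122, FP=18+15+11=44, FN=25+24+19=68 → 244/356 = 0.68539
  B: TP=27, FP=25+11+6=42, FN=18+21+10=49 → 54/145 = 0.37241
  C: TP=124, FP=24+21+11=56, FN=15+11+11=37 → 248/341 = 0.72727
  D: TP=82, FP=19+10+11=40, FN=11+6+11=28 → 164/232 = 0.70690
Macro-F1 score = mean = (0.68539 + 0.37241 + 0.72727 + 0.70690) / 4 = 0.6230

0.6230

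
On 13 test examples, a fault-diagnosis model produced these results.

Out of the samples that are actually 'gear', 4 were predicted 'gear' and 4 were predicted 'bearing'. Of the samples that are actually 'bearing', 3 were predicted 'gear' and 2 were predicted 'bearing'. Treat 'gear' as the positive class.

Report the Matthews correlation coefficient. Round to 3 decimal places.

MCC = (TP·TN − FP·FN) / √((TP+FP)(TP+FN)(TN+FP)(TN+FN))
Numerator = 4·2 − 3·4 = -4
Denominator = √(7·8·5·6) = √1680 = 40.9878
MCC = -4 / 40.9878 = -0.098

-0.098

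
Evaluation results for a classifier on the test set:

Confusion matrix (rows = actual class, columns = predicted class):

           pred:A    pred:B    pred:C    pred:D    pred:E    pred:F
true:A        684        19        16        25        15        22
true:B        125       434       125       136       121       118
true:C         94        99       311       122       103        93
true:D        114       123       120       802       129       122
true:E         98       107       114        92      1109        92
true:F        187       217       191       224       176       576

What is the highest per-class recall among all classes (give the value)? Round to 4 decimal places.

0.8758

Per-class recall (TP/(TP+FN)):
  A: TP=684, FN=19+16+25+15+22=97 → 684/781 = 0.87580
  B: TP=434, FN=125+125+136+121+118=625 → 434/1059 = 0.40982
  C: TP=311, FN=94+99+122+103+93=511 → 311/822 = 0.37835
  D: TP=802, FN=114+123+120+129+122=608 → 802/1410 = 0.56879
  E: TP=1109, FN=98+107+114+92+92=503 → 1109/1612 = 0.68797
  F: TP=576, FN=187+217+191+224+176=995 → 576/1571 = 0.36665
Highest is class 'A' with recall = 0.8758.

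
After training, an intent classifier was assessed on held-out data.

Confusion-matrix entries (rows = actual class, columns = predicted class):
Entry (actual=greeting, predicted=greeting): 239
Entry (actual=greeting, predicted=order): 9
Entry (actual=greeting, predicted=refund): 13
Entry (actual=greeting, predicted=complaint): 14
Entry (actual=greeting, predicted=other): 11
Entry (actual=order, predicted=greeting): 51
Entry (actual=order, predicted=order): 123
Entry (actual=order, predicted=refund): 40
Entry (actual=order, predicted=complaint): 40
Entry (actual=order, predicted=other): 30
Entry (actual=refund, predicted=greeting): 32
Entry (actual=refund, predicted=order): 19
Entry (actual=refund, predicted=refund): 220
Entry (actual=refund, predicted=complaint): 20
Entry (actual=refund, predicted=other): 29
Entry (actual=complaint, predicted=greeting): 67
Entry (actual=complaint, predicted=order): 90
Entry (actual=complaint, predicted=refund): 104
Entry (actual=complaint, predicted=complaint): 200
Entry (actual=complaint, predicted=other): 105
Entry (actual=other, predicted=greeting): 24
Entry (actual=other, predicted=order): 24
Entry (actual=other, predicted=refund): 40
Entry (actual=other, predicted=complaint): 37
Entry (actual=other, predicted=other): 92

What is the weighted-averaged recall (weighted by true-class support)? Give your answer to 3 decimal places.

0.522

Per-class recall (TP/(TP+FN)):
  greeting: TP=239, FN=9+13+14+11=47 → 239/286 = 0.8357
  order: TP=123, FN=51+40+40+30=161 → 123/284 = 0.4331
  refund: TP=220, FN=32+19+20+29=100 → 220/320 = 0.6875
  complaint: TP=200, FN=67+90+104+105=366 → 200/566 = 0.3534
  other: TP=92, FN=24+24+40+37=125 → 92/217 = 0.4240
Weighted-recall = Σ (supportᵢ/N)·recallᵢ with N=1673: (286/1673)·0.8357 + (284/1673)·0.4331 + (320/1673)·0.6875 + (566/1673)·0.3534 + (217/1673)·0.4240 = 0.522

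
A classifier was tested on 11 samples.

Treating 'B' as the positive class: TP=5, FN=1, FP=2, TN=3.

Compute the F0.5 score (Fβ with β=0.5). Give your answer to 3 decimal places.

Fβ = (1+β²)·TP / ((1+β²)·TP + β²·FN + FP), with β²=1/4
= 1.25·5 / (1.25·5 + 0.25·1 + 2) = 0.735

0.735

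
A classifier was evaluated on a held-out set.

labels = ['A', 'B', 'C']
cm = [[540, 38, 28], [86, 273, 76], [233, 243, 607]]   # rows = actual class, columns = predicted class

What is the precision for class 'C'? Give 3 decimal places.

0.854

Treat 'C' as positive and all other classes as negative.
precision = TP/(TP+FP).
C: TP=607, FP=28+76=104 → 607/711 = 0.8537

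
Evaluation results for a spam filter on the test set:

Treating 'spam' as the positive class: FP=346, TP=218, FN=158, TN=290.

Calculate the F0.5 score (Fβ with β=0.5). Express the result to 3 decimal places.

0.414

Fβ = (1+β²)·TP / ((1+β²)·TP + β²·FN + FP), with β²=1/4
= 1.25·218 / (1.25·218 + 0.25·158 + 346) = 0.414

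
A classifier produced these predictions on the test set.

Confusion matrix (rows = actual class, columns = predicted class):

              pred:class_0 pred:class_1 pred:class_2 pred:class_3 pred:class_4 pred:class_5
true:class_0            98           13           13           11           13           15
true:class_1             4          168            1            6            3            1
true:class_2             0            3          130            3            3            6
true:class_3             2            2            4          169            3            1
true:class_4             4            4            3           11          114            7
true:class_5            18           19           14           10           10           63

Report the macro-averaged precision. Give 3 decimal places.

0.772

Per-class precision (TP/(TP+FP)):
  class_0: TP=98, FP=4+0+2+4+18=28 → 98/126 = 0.7778
  class_1: TP=168, FP=13+3+2+4+19=41 → 168/209 = 0.8038
  class_2: TP=130, FP=13+1+4+3+14=35 → 130/165 = 0.7879
  class_3: TP=169, FP=11+6+3+11+10=41 → 169/210 = 0.8048
  class_4: TP=114, FP=13+3+3+3+10=32 → 114/146 = 0.7808
  class_5: TP=63, FP=15+1+6+1+7=30 → 63/93 = 0.6774
Macro-precision = mean = (0.7778 + 0.8038 + 0.7879 + 0.8048 + 0.7808 + 0.6774) / 6 = 0.772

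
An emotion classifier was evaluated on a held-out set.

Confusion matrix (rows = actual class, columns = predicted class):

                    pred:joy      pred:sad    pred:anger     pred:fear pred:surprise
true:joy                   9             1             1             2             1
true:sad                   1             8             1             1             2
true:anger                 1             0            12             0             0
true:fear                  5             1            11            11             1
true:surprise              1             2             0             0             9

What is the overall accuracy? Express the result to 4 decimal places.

Accuracy = trace / total = (9+8+12+11+9=49) / 81 = 49/81 = 0.6049

0.6049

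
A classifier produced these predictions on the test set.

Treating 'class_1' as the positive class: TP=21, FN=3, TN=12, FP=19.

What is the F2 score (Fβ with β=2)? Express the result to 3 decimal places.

Fβ = (1+β²)·TP / ((1+β²)·TP + β²·FN + FP), with β²=4
= 5·21 / (5·21 + 4·3 + 19) = 0.772

0.772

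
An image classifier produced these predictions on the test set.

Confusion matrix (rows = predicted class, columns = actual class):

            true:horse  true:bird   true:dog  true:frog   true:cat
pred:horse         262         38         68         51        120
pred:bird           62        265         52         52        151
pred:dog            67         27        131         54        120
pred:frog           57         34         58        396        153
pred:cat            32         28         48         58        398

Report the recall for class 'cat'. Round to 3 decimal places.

0.423

recall = TP/(TP+FN).
cat: TP=398, FN=120+151+120+153=544 → 398/942 = 0.4225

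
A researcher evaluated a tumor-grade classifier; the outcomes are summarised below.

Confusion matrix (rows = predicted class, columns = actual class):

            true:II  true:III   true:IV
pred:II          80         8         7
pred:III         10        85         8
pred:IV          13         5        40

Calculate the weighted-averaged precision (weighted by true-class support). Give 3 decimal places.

Per-class precision (TP/(TP+FP)):
  II: TP=80, FP=8+7=15 → 80/95 = 0.8421
  III: TP=85, FP=10+8=18 → 85/103 = 0.8252
  IV: TP=40, FP=13+5=18 → 40/58 = 0.6897
Weighted-precision = Σ (supportᵢ/N)·precisionᵢ with N=256: (103/256)·0.8421 + (98/256)·0.8252 + (55/256)·0.6897 = 0.803

0.803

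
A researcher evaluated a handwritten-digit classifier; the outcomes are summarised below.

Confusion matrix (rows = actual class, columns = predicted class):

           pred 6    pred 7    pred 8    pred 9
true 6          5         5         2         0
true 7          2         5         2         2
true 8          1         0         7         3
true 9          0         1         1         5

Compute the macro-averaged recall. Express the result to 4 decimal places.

Per-class recall (TP/(TP+FN)):
  6: TP=5, FN=5+2+0=7 → 5/12 = 0.41667
  7: TP=5, FN=2+2+2=6 → 5/11 = 0.45455
  8: TP=7, FN=1+0+3=4 → 7/11 = 0.63636
  9: TP=5, FN=0+1+1=2 → 5/7 = 0.71429
Macro-recall = mean = (0.41667 + 0.45455 + 0.63636 + 0.71429) / 4 = 0.5555

0.5555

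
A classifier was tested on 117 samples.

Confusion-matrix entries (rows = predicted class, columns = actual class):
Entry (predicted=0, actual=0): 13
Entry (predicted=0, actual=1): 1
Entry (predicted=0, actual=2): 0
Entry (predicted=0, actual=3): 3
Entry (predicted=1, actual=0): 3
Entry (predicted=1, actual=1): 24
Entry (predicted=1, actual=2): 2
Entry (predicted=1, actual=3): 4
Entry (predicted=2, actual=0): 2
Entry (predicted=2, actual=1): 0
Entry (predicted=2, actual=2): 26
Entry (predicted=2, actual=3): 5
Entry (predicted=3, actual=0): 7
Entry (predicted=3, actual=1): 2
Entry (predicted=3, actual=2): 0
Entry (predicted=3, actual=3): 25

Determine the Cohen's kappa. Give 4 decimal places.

0.6671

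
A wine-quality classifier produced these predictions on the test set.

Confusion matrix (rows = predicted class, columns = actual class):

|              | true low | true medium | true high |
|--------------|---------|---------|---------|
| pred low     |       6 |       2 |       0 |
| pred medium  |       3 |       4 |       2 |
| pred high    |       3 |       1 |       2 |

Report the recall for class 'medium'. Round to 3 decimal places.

Treat 'medium' as positive and all other classes as negative.
recall = TP/(TP+FN).
medium: TP=4, FN=2+1=3 → 4/7 = 0.5714

0.571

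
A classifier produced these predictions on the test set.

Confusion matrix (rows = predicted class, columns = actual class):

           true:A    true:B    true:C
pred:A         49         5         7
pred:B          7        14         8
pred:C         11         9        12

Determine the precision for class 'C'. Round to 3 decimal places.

0.375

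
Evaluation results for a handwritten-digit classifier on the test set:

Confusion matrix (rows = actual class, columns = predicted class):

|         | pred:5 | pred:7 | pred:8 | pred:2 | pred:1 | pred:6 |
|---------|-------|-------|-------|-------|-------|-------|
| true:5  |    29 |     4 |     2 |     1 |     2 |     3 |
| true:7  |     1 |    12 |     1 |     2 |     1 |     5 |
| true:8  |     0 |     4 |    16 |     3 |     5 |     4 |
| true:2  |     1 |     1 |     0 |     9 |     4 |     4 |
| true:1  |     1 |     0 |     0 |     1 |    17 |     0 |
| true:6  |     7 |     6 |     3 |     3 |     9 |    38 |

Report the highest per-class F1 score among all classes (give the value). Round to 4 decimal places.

0.7250

Per-class F1 score (2·TP/(2·TP+FP+FN)):
  5: TP=29, FP=1+0+1+1+7=10, FN=4+2+1+2+3=12 → 58/80 = 0.72500
  7: TP=12, FP=4+4+1+0+6=15, FN=1+1+2+1+5=10 → 24/49 = 0.48980
  8: TP=16, FP=2+1+0+0+3=6, FN=0+4+3+5+4=16 → 32/54 = 0.59259
  2: TP=9, FP=1+2+3+1+3=10, FN=1+1+0+4+4=10 → 18/38 = 0.47368
  1: TP=17, FP=2+1+5+4+9=21, FN=1+0+0+1+0=2 → 34/57 = 0.59649
  6: TP=38, FP=3+5+4+4+0=16, FN=7+6+3+3+9=28 → 76/120 = 0.63333
Highest is class '5' with F1 score = 0.7250.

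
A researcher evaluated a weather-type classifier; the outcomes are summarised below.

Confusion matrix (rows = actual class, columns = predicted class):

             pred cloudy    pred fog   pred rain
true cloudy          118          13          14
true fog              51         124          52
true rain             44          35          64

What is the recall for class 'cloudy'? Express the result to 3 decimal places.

Take TP from the diagonal, FP from the rest of the 'cloudy' prediction marginal, FN from the rest of the 'cloudy' actual marginal.
recall = TP/(TP+FN).
cloudy: TP=118, FN=13+14=27 → 118/145 = 0.8138

0.814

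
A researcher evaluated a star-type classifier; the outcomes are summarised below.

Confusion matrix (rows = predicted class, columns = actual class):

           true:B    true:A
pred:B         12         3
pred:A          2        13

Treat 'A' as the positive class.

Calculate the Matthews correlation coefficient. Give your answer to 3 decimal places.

MCC = (TP·TN − FP·FN) / √((TP+FP)(TP+FN)(TN+FP)(TN+FN))
Numerator = 13·12 − 2·3 = 150
Denominator = √(15·16·14·15) = √50400 = 224.4994
MCC = 150 / 224.4994 = 0.668

0.668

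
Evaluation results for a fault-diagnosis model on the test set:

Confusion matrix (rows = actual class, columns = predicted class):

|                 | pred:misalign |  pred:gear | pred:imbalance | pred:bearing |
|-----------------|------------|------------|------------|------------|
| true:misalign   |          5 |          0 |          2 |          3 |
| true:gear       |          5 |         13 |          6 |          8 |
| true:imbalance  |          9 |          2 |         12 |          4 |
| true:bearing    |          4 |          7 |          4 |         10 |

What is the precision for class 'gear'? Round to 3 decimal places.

Treat 'gear' as positive and all other classes as negative.
precision = TP/(TP+FP).
gear: TP=13, FP=0+2+7=9 → 13/22 = 0.5909

0.591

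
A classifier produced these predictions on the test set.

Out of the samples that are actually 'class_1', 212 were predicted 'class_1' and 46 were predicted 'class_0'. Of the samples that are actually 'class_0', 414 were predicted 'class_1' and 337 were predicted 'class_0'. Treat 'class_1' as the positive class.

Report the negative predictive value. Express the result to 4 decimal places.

0.8799

NPV = TN/(TN+FN) = 337/(337+46) = 0.8799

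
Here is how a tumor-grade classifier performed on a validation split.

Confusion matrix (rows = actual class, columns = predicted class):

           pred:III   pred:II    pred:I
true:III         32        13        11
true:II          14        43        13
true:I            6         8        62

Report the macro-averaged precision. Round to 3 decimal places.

0.669

Per-class precision (TP/(TP+FP)):
  III: TP=32, FP=14+6=20 → 32/52 = 0.6154
  II: TP=43, FP=13+8=21 → 43/64 = 0.6719
  I: TP=62, FP=11+13=24 → 62/86 = 0.7209
Macro-precision = mean = (0.6154 + 0.6719 + 0.7209) / 3 = 0.669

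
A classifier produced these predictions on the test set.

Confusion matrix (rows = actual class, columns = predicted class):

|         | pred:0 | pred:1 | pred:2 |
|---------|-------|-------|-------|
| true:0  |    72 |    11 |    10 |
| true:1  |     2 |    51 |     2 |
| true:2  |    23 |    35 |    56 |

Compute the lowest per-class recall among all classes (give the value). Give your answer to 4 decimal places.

0.4912

Per-class recall (TP/(TP+FN)):
  0: TP=72, FN=11+10=21 → 72/93 = 0.77419
  1: TP=51, FN=2+2=4 → 51/55 = 0.92727
  2: TP=56, FN=23+35=58 → 56/114 = 0.49123
Lowest is class '2' with recall = 0.4912.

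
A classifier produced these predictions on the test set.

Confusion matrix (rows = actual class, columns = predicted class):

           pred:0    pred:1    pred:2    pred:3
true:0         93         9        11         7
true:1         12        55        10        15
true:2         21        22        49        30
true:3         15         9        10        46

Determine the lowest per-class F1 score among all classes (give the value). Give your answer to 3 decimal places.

0.485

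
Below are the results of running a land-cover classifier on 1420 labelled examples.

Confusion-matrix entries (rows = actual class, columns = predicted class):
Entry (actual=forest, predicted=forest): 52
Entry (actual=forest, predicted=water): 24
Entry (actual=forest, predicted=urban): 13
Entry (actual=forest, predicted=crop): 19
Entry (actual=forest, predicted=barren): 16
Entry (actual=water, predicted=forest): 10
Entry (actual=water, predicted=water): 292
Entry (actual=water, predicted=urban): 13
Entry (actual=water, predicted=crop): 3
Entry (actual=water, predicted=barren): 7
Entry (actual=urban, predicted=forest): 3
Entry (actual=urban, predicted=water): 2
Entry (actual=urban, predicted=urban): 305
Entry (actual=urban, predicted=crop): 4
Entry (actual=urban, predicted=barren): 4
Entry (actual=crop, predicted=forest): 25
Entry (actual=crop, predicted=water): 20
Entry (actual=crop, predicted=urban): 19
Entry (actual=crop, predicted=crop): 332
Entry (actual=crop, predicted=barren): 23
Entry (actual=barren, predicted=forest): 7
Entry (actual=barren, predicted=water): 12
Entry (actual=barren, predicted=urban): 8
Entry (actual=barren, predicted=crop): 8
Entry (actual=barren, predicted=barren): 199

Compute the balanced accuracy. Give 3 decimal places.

Balanced accuracy = mean of per-class recall.
  forest: recall = 52/124 = 0.4194
  water: recall = 292/325 = 0.8985
  urban: recall = 305/318 = 0.9591
  crop: recall = 332/419 = 0.7924
  barren: recall = 199/234 = 0.8504
Mean = (0.4194 + 0.8985 + 0.9591 + 0.7924 + 0.8504) / 5 = 0.784

0.784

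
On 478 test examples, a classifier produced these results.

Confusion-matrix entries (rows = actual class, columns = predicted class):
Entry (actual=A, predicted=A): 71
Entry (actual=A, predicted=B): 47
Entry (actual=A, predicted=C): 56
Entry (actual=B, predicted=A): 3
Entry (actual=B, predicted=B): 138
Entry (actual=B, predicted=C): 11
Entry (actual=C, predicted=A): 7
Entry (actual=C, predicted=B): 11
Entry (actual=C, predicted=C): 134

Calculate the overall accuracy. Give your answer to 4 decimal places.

Accuracy = trace / total = (71+138+134=343) / 478 = 343/478 = 0.7176

0.7176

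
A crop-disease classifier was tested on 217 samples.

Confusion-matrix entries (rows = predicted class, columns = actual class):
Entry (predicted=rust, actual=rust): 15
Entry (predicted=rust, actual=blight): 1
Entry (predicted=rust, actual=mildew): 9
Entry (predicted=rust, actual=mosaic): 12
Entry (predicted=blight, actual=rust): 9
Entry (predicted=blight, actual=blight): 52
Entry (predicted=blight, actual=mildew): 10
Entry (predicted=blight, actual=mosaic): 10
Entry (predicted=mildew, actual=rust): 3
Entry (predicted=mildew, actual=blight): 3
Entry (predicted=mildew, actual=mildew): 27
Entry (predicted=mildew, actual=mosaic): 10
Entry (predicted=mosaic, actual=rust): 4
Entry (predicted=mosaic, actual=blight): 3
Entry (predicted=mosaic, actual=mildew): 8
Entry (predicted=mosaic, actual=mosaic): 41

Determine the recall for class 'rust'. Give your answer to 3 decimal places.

Take TP from the diagonal, FP from the rest of the 'rust' prediction marginal, FN from the rest of the 'rust' actual marginal.
recall = TP/(TP+FN).
rust: TP=15, FN=9+3+4=16 → 15/31 = 0.4839

0.484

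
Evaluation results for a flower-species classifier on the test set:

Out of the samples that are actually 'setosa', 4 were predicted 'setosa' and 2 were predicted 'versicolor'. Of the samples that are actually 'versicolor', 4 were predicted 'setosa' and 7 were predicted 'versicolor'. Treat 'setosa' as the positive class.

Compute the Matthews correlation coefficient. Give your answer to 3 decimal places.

0.290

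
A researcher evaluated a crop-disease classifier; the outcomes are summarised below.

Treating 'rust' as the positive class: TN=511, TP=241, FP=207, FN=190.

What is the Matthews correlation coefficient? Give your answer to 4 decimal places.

MCC = (TP·TN − FP·FN) / √((TP+FP)(TP+FN)(TN+FP)(TN+FN))
Numerator = 241·511 − 207·190 = 83821
Denominator = √(448·431·718·701) = √97184665984 = 311744.5525
MCC = 83821 / 311744.5525 = 0.2689

0.2689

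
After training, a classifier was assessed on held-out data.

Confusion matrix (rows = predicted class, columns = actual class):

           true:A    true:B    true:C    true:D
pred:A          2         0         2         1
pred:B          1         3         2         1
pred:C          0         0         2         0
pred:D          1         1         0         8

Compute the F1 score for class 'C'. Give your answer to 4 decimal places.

Take TP from the diagonal, FP from the rest of the 'C' prediction marginal, FN from the rest of the 'C' actual marginal.
F1 score = 2·TP/(2·TP+FP+FN).
C: TP=2, FP=0+0+0=0, FN=2+2+0=4 → 4/8 = 0.50000

0.5000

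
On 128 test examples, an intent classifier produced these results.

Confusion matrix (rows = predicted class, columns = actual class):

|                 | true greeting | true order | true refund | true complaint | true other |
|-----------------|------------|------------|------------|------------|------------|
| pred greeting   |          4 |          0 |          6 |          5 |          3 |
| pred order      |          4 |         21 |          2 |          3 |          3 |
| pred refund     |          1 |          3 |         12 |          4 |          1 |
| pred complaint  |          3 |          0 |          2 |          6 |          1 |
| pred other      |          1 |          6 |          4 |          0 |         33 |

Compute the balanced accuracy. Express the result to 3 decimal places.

0.521

Balanced accuracy = mean of per-class recall.
  greeting: recall = 4/13 = 0.3077
  order: recall = 21/30 = 0.7000
  refund: recall = 12/26 = 0.4615
  complaint: recall = 6/18 = 0.3333
  other: recall = 33/41 = 0.8049
Mean = (0.3077 + 0.7000 + 0.4615 + 0.3333 + 0.8049) / 5 = 0.521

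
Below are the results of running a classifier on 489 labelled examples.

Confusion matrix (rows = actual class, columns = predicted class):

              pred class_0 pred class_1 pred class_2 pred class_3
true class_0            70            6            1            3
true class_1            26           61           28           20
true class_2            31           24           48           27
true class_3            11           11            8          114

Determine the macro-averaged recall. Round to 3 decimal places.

0.622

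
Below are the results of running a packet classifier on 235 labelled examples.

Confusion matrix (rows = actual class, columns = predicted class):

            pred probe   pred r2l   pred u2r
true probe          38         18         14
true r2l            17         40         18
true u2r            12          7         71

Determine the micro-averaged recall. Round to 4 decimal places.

Micro-averaging pools counts across classes: ΣTP=149, ΣFP=86, ΣFN=86.
Micro-recall = TP/(TP+FN) on pooled counts = 0.6340 (equals overall accuracy in single-label multiclass).

0.6340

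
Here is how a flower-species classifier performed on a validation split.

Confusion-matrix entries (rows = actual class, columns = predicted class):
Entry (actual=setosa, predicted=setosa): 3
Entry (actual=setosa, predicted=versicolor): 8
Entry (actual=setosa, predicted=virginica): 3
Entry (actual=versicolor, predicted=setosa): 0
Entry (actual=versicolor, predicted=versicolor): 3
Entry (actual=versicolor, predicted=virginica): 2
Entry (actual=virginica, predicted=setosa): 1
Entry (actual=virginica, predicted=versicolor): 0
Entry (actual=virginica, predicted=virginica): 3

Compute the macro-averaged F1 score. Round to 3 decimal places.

Per-class F1 score (2·TP/(2·TP+FP+FN)):
  setosa: TP=3, FP=0+1=1, FN=8+3=11 → 6/18 = 0.3333
  versicolor: TP=3, FP=8+0=8, FN=0+2=2 → 6/16 = 0.3750
  virginica: TP=3, FP=3+2=5, FN=1+0=1 → 6/12 = 0.5000
Macro-F1 score = mean = (0.3333 + 0.3750 + 0.5000) / 3 = 0.403

0.403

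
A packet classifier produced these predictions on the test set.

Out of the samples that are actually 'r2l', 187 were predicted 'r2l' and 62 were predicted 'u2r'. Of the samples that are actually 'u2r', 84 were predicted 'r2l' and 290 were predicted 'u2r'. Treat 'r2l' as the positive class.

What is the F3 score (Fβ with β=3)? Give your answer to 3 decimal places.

Fβ = (1+β²)·TP / ((1+β²)·TP + β²·FN + FP), with β²=9
= 10·187 / (10·187 + 9·62 + 84) = 0.744

0.744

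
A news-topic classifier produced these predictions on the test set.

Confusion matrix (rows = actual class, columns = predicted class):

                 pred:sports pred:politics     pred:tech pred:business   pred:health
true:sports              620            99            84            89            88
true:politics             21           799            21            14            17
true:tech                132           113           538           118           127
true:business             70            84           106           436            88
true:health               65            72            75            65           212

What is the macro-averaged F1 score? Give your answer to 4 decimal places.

0.6032

Per-class F1 score (2·TP/(2·TP+FP+FN)):
  sports: TP=620, FP=21+132+70+65=288, FN=99+84+89+88=360 → 1240/1888 = 0.65678
  politics: TP=799, FP=99+113+84+72=368, FN=21+21+14+17=73 → 1598/2039 = 0.78372
  tech: TP=538, FP=84+21+106+75=286, FN=132+113+118+127=490 → 1076/1852 = 0.58099
  business: TP=436, FP=89+14+118+65=286, FN=70+84+106+88=348 → 872/1506 = 0.57902
  health: TP=212, FP=88+17+127+88=320, FN=65+72+75+65=277 → 424/1021 = 0.41528
Macro-F1 score = mean = (0.65678 + 0.78372 + 0.58099 + 0.57902 + 0.41528) / 5 = 0.6032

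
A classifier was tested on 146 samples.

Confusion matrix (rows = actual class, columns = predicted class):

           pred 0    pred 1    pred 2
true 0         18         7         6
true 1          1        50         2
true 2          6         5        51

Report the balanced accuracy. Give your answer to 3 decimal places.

Balanced accuracy = mean of per-class recall.
  0: recall = 18/31 = 0.5806
  1: recall = 50/53 = 0.9434
  2: recall = 51/62 = 0.8226
Mean = (0.5806 + 0.9434 + 0.8226) / 3 = 0.782

0.782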